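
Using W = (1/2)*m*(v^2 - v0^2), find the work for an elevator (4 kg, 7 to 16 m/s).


Given: m = 4 kg, v0 = 7 m/s, v = 16 m/s
Using W = (1/2)*m*(v^2 - v0^2)
v^2 = 16^2 = 256
v0^2 = 7^2 = 49
v^2 - v0^2 = 256 - 49 = 207
W = (1/2)*4*207 = 414 J

414 J


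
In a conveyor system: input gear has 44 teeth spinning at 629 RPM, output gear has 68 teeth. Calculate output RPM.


Given: N1 = 44 teeth, w1 = 629 RPM, N2 = 68 teeth
Using N1*w1 = N2*w2
w2 = N1*w1 / N2
w2 = 44*629 / 68
w2 = 27676 / 68
w2 = 407 RPM

407 RPM


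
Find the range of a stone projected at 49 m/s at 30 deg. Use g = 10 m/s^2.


Given: v0 = 49 m/s, theta = 30 deg, g = 10 m/s^2
sin(2*30) = sin(60) = sqrt(3)/2
Using R = v0^2 * sin(2*theta) / g
R = 49^2 * (sqrt(3)/2) / 10
R = 2401 * sqrt(3) / 20
R = 2401/20*sqrt(3) m

2401/20*sqrt(3) m


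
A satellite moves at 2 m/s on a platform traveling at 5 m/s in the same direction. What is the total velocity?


Given: object velocity = 2 m/s, platform velocity = 5 m/s (same direction)
Using classical velocity addition: v_total = v_object + v_platform
v_total = 2 + 5
v_total = 7 m/s

7 m/s


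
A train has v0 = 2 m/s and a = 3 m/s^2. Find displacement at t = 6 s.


Given: v0 = 2 m/s, a = 3 m/s^2, t = 6 s
Using s = v0*t + (1/2)*a*t^2
s = 2*6 + (1/2)*3*6^2
s = 12 + (1/2)*108
s = 12 + 54
s = 66

66 m


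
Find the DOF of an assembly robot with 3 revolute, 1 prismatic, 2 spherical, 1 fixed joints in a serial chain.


Given: serial robot with 3 revolute, 1 prismatic, 2 spherical, 1 fixed joints
DOF contribution per joint type: revolute=1, prismatic=1, spherical=3, fixed=0
DOF = 3*1 + 1*1 + 2*3 + 1*0
DOF = 10

10


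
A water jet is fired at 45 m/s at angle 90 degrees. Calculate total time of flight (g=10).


Given: v0 = 45 m/s, theta = 90 deg, g = 10 m/s^2
sin(90) = 1
Using T = 2*v0*sin(theta) / g
T = 2*45*1 / 10
T = 90 / 10
T = 9 s

9 s


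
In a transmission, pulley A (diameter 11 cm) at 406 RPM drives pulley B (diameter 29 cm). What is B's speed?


Given: D1 = 11 cm, w1 = 406 RPM, D2 = 29 cm
Using D1*w1 = D2*w2
w2 = D1*w1 / D2
w2 = 11*406 / 29
w2 = 4466 / 29
w2 = 154 RPM

154 RPM


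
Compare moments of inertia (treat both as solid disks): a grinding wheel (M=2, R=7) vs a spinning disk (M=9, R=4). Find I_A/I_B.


Given: M1=2 kg, R1=7 m, M2=9 kg, R2=4 m
For a disk: I = (1/2)*M*R^2, so I_A/I_B = (M1*R1^2)/(M2*R2^2)
M1*R1^2 = 2*49 = 98
M2*R2^2 = 9*16 = 144
I_A/I_B = 98/144 = 49/72

49/72


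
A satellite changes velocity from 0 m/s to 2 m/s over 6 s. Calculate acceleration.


Given: initial velocity v0 = 0 m/s, final velocity v = 2 m/s, time t = 6 s
Using a = (v - v0) / t
a = (2 - 0) / 6
a = 2 / 6
a = 1/3 m/s^2

1/3 m/s^2


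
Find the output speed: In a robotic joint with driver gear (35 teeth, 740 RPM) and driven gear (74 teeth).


Given: N1 = 35 teeth, w1 = 740 RPM, N2 = 74 teeth
Using N1*w1 = N2*w2
w2 = N1*w1 / N2
w2 = 35*740 / 74
w2 = 25900 / 74
w2 = 350 RPM

350 RPM


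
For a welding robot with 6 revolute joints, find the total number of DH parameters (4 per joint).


Given: 6 joints, 4 DH parameters per joint (d, theta, a, alpha)
Total DH parameters = number_of_joints * 4
Total = 6 * 4
Total = 24

24


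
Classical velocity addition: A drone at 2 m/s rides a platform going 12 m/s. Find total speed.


Given: object velocity = 2 m/s, platform velocity = 12 m/s (same direction)
Using classical velocity addition: v_total = v_object + v_platform
v_total = 2 + 12
v_total = 14 m/s

14 m/s


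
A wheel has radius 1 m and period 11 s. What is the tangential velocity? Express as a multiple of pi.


Given: radius r = 1 m, period T = 11 s
Using v = 2*pi*r / T
v = 2*pi*1 / 11
v = 2*pi / 11
v = 2/11*pi m/s

2/11*pi m/s


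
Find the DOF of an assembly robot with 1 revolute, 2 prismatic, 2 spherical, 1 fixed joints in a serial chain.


Given: serial robot with 1 revolute, 2 prismatic, 2 spherical, 1 fixed joints
DOF contribution per joint type: revolute=1, prismatic=1, spherical=3, fixed=0
DOF = 1*1 + 2*1 + 2*3 + 1*0
DOF = 9

9


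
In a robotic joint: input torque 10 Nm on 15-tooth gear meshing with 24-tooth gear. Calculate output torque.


Given: N1 = 15, N2 = 24, T1 = 10 Nm
Using T2/T1 = N2/N1
T2 = T1 * N2 / N1
T2 = 10 * 24 / 15
T2 = 240 / 15
T2 = 16 Nm

16 Nm


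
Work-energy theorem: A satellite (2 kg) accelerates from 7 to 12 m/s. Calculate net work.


Given: m = 2 kg, v0 = 7 m/s, v = 12 m/s
Using W = (1/2)*m*(v^2 - v0^2)
v^2 = 12^2 = 144
v0^2 = 7^2 = 49
v^2 - v0^2 = 144 - 49 = 95
W = (1/2)*2*95 = 95 J

95 J


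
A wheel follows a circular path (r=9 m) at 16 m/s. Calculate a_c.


Given: v = 16 m/s, r = 9 m
Using a_c = v^2 / r
a_c = 16^2 / 9
a_c = 256 / 9
a_c = 256/9 m/s^2

256/9 m/s^2


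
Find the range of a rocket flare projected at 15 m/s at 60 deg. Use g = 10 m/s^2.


Given: v0 = 15 m/s, theta = 60 deg, g = 10 m/s^2
sin(2*60) = sin(120) = sqrt(3)/2
Using R = v0^2 * sin(2*theta) / g
R = 15^2 * (sqrt(3)/2) / 10
R = 225 * sqrt(3) / 20
R = 45/4*sqrt(3) m

45/4*sqrt(3) m


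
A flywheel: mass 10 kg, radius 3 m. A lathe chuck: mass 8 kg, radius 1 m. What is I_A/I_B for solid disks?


Given: M1=10 kg, R1=3 m, M2=8 kg, R2=1 m
For a disk: I = (1/2)*M*R^2, so I_A/I_B = (M1*R1^2)/(M2*R2^2)
M1*R1^2 = 10*9 = 90
M2*R2^2 = 8*1 = 8
I_A/I_B = 90/8 = 45/4

45/4


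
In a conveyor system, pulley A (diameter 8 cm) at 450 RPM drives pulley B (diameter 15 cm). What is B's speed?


Given: D1 = 8 cm, w1 = 450 RPM, D2 = 15 cm
Using D1*w1 = D2*w2
w2 = D1*w1 / D2
w2 = 8*450 / 15
w2 = 3600 / 15
w2 = 240 RPM

240 RPM


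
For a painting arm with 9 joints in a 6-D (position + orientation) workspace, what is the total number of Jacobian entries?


Given: task space dimension = 6, joints = 9
Jacobian is a 6 x 9 matrix
Total entries = rows * columns
Total = 6 * 9
Total = 54

54


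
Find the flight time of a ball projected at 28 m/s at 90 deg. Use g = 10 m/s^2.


Given: v0 = 28 m/s, theta = 90 deg, g = 10 m/s^2
sin(90) = 1
Using T = 2*v0*sin(theta) / g
T = 2*28*1 / 10
T = 56 / 10
T = 28/5 s

28/5 s


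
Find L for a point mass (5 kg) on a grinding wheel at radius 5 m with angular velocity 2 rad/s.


Given: m = 5 kg, r = 5 m, omega = 2 rad/s
For a point mass: I = m*r^2
I = 5*5^2 = 5*25 = 125
L = I*omega = 125*2
L = 250 kg*m^2/s

250 kg*m^2/s


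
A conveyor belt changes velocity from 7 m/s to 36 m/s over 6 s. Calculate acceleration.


Given: initial velocity v0 = 7 m/s, final velocity v = 36 m/s, time t = 6 s
Using a = (v - v0) / t
a = (36 - 7) / 6
a = 29 / 6
a = 29/6 m/s^2

29/6 m/s^2


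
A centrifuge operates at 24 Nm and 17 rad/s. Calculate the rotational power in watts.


Given: tau = 24 Nm, omega = 17 rad/s
Using P = tau * omega
P = 24 * 17
P = 408 W

408 W


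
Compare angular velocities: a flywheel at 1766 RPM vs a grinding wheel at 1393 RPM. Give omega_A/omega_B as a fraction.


Given: RPM_A = 1766, RPM_B = 1393
omega = 2*pi*RPM/60, so omega_A/omega_B = RPM_A / RPM_B
omega_A/omega_B = 1766 / 1393
omega_A/omega_B = 1766/1393

1766/1393


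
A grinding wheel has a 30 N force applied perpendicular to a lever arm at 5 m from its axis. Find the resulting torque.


Given: F = 30 N, r = 5 m, angle = 90 deg (perpendicular)
Using tau = F * r * sin(90)
sin(90) = 1
tau = 30 * 5 * 1
tau = 150 Nm

150 Nm


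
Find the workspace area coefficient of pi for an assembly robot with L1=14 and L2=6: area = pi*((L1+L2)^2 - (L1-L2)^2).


Given: L1 = 14, L2 = 6
(L1+L2)^2 = (20)^2 = 400
(L1-L2)^2 = (8)^2 = 64
Difference = 400 - 64 = 336
This equals 4*L1*L2 = 4*14*6 = 336
Workspace area = 336*pi

336


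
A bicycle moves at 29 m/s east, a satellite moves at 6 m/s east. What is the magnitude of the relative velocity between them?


Given: v_A = 29 m/s east, v_B = 6 m/s east
Both move in the same direction; relative speed = |v_A - v_B|
|29 - 6| = |23|
= 23 m/s

23 m/s


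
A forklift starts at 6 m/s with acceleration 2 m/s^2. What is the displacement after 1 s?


Given: v0 = 6 m/s, a = 2 m/s^2, t = 1 s
Using s = v0*t + (1/2)*a*t^2
s = 6*1 + (1/2)*2*1^2
s = 6 + (1/2)*2
s = 6 + 1
s = 7

7 m


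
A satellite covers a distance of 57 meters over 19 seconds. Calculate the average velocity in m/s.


Given: distance d = 57 m, time t = 19 s
Using v = d / t
v = 57 / 19
v = 3 m/s

3 m/s


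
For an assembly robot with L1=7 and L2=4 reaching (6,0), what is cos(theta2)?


Given: L1 = 7, L2 = 4, target (x, y) = (6, 0)
Using cos(theta2) = (x^2 + y^2 - L1^2 - L2^2) / (2*L1*L2)
x^2 + y^2 = 6^2 + 0 = 36
L1^2 + L2^2 = 49 + 16 = 65
Numerator = 36 - 65 = -29
Denominator = 2*7*4 = 56
cos(theta2) = -29/56 = -29/56

-29/56


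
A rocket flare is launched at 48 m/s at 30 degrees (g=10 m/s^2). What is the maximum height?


Given: v0 = 48 m/s, theta = 30 deg, g = 10 m/s^2
sin^2(30) = 1/4
Using H = v0^2 * sin^2(theta) / (2*g)
H = 48^2 * 1/4 / (2*10)
H = 2304 * 1/4 / 20
H = 576 / 20
H = 144/5 m

144/5 m


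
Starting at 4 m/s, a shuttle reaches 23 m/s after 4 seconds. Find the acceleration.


Given: initial velocity v0 = 4 m/s, final velocity v = 23 m/s, time t = 4 s
Using a = (v - v0) / t
a = (23 - 4) / 4
a = 19 / 4
a = 19/4 m/s^2

19/4 m/s^2


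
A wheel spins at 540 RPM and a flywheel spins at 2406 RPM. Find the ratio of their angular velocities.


Given: RPM_A = 540, RPM_B = 2406
omega = 2*pi*RPM/60, so omega_A/omega_B = RPM_A / RPM_B
omega_A/omega_B = 540 / 2406
omega_A/omega_B = 90/401

90/401


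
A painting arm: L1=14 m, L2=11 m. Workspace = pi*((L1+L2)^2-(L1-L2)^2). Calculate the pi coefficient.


Given: L1 = 14, L2 = 11
(L1+L2)^2 = (25)^2 = 625
(L1-L2)^2 = (3)^2 = 9
Difference = 625 - 9 = 616
This equals 4*L1*L2 = 4*14*11 = 616
Workspace area = 616*pi

616


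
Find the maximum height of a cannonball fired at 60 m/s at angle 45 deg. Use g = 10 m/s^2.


Given: v0 = 60 m/s, theta = 45 deg, g = 10 m/s^2
sin^2(45) = 1/2
Using H = v0^2 * sin^2(theta) / (2*g)
H = 60^2 * 1/2 / (2*10)
H = 3600 * 1/2 / 20
H = 1800 / 20
H = 90 m

90 m


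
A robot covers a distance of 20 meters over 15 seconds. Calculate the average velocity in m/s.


Given: distance d = 20 m, time t = 15 s
Using v = d / t
v = 20 / 15
v = 4/3 m/s

4/3 m/s


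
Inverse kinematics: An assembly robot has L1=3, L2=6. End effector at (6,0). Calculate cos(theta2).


Given: L1 = 3, L2 = 6, target (x, y) = (6, 0)
Using cos(theta2) = (x^2 + y^2 - L1^2 - L2^2) / (2*L1*L2)
x^2 + y^2 = 6^2 + 0 = 36
L1^2 + L2^2 = 9 + 36 = 45
Numerator = 36 - 45 = -9
Denominator = 2*3*6 = 36
cos(theta2) = -9/36 = -1/4

-1/4


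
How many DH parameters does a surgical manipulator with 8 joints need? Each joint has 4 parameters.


Given: 8 joints, 4 DH parameters per joint (d, theta, a, alpha)
Total DH parameters = number_of_joints * 4
Total = 8 * 4
Total = 32

32


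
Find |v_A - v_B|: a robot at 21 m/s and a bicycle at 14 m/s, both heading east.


Given: v_A = 21 m/s east, v_B = 14 m/s east
Both move in the same direction; relative speed = |v_A - v_B|
|21 - 14| = |7|
= 7 m/s

7 m/s


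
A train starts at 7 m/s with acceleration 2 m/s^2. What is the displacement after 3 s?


Given: v0 = 7 m/s, a = 2 m/s^2, t = 3 s
Using s = v0*t + (1/2)*a*t^2
s = 7*3 + (1/2)*2*3^2
s = 21 + (1/2)*18
s = 21 + 9
s = 30

30 m


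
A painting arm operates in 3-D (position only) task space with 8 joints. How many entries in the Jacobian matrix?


Given: task space dimension = 3, joints = 8
Jacobian is a 3 x 8 matrix
Total entries = rows * columns
Total = 3 * 8
Total = 24

24


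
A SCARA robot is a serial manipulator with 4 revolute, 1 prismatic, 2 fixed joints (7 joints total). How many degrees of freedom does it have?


Given: serial robot with 4 revolute, 1 prismatic, 2 fixed joints
DOF contribution per joint type: revolute=1, prismatic=1, spherical=3, fixed=0
DOF = 4*1 + 1*1 + 2*0
DOF = 5

5


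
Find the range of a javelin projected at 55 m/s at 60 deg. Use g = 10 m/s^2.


Given: v0 = 55 m/s, theta = 60 deg, g = 10 m/s^2
sin(2*60) = sin(120) = sqrt(3)/2
Using R = v0^2 * sin(2*theta) / g
R = 55^2 * (sqrt(3)/2) / 10
R = 3025 * sqrt(3) / 20
R = 605/4*sqrt(3) m

605/4*sqrt(3) m


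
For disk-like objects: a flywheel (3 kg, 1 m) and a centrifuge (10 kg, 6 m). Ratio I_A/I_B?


Given: M1=3 kg, R1=1 m, M2=10 kg, R2=6 m
For a disk: I = (1/2)*M*R^2, so I_A/I_B = (M1*R1^2)/(M2*R2^2)
M1*R1^2 = 3*1 = 3
M2*R2^2 = 10*36 = 360
I_A/I_B = 3/360 = 1/120

1/120


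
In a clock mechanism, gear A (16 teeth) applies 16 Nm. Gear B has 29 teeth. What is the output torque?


Given: N1 = 16, N2 = 29, T1 = 16 Nm
Using T2/T1 = N2/N1
T2 = T1 * N2 / N1
T2 = 16 * 29 / 16
T2 = 464 / 16
T2 = 29 Nm

29 Nm


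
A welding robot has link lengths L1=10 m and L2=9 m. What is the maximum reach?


Given: L1 = 10 m, L2 = 9 m
For a 2-link planar arm, max reach = L1 + L2 (fully extended)
Max reach = 10 + 9
Max reach = 19 m

19 m


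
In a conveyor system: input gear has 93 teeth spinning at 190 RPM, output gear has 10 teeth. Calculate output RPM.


Given: N1 = 93 teeth, w1 = 190 RPM, N2 = 10 teeth
Using N1*w1 = N2*w2
w2 = N1*w1 / N2
w2 = 93*190 / 10
w2 = 17670 / 10
w2 = 1767 RPM

1767 RPM


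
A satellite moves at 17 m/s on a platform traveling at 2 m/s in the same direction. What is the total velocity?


Given: object velocity = 17 m/s, platform velocity = 2 m/s (same direction)
Using classical velocity addition: v_total = v_object + v_platform
v_total = 17 + 2
v_total = 19 m/s

19 m/s


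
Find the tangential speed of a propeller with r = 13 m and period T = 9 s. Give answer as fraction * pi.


Given: radius r = 13 m, period T = 9 s
Using v = 2*pi*r / T
v = 2*pi*13 / 9
v = 26*pi / 9
v = 26/9*pi m/s

26/9*pi m/s


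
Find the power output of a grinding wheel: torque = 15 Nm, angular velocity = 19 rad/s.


Given: tau = 15 Nm, omega = 19 rad/s
Using P = tau * omega
P = 15 * 19
P = 285 W

285 W


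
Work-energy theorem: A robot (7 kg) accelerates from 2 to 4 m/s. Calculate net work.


Given: m = 7 kg, v0 = 2 m/s, v = 4 m/s
Using W = (1/2)*m*(v^2 - v0^2)
v^2 = 4^2 = 16
v0^2 = 2^2 = 4
v^2 - v0^2 = 16 - 4 = 12
W = (1/2)*7*12 = 42 J

42 J


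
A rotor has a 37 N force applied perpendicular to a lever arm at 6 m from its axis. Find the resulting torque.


Given: F = 37 N, r = 6 m, angle = 90 deg (perpendicular)
Using tau = F * r * sin(90)
sin(90) = 1
tau = 37 * 6 * 1
tau = 222 Nm

222 Nm


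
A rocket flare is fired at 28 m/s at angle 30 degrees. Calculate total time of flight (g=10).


Given: v0 = 28 m/s, theta = 30 deg, g = 10 m/s^2
sin(30) = 1/2
Using T = 2*v0*sin(theta) / g
T = 2*28*1/2 / 10
T = 28 / 10
T = 14/5 s

14/5 s


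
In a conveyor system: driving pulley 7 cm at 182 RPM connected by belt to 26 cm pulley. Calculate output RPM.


Given: D1 = 7 cm, w1 = 182 RPM, D2 = 26 cm
Using D1*w1 = D2*w2
w2 = D1*w1 / D2
w2 = 7*182 / 26
w2 = 1274 / 26
w2 = 49 RPM

49 RPM


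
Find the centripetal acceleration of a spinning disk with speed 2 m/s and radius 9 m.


Given: v = 2 m/s, r = 9 m
Using a_c = v^2 / r
a_c = 2^2 / 9
a_c = 4 / 9
a_c = 4/9 m/s^2

4/9 m/s^2


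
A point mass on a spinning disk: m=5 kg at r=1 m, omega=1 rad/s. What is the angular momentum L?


Given: m = 5 kg, r = 1 m, omega = 1 rad/s
For a point mass: I = m*r^2
I = 5*1^2 = 5*1 = 5
L = I*omega = 5*1
L = 5 kg*m^2/s

5 kg*m^2/s


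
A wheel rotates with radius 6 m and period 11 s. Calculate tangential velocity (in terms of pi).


Given: radius r = 6 m, period T = 11 s
Using v = 2*pi*r / T
v = 2*pi*6 / 11
v = 12*pi / 11
v = 12/11*pi m/s

12/11*pi m/s


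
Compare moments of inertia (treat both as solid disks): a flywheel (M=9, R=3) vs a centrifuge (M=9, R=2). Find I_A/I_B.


Given: M1=9 kg, R1=3 m, M2=9 kg, R2=2 m
For a disk: I = (1/2)*M*R^2, so I_A/I_B = (M1*R1^2)/(M2*R2^2)
M1*R1^2 = 9*9 = 81
M2*R2^2 = 9*4 = 36
I_A/I_B = 81/36 = 9/4

9/4


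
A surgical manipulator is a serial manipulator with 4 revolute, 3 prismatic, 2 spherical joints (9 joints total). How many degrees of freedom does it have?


Given: serial robot with 4 revolute, 3 prismatic, 2 spherical joints
DOF contribution per joint type: revolute=1, prismatic=1, spherical=3, fixed=0
DOF = 4*1 + 3*1 + 2*3
DOF = 13

13


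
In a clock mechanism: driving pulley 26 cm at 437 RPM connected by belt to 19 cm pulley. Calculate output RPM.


Given: D1 = 26 cm, w1 = 437 RPM, D2 = 19 cm
Using D1*w1 = D2*w2
w2 = D1*w1 / D2
w2 = 26*437 / 19
w2 = 11362 / 19
w2 = 598 RPM

598 RPM


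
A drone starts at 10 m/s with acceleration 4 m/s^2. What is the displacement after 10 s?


Given: v0 = 10 m/s, a = 4 m/s^2, t = 10 s
Using s = v0*t + (1/2)*a*t^2
s = 10*10 + (1/2)*4*10^2
s = 100 + (1/2)*400
s = 100 + 200
s = 300

300 m


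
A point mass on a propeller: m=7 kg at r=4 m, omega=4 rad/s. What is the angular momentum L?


Given: m = 7 kg, r = 4 m, omega = 4 rad/s
For a point mass: I = m*r^2
I = 7*4^2 = 7*16 = 112
L = I*omega = 112*4
L = 448 kg*m^2/s

448 kg*m^2/s


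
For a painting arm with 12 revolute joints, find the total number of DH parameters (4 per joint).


Given: 12 joints, 4 DH parameters per joint (d, theta, a, alpha)
Total DH parameters = number_of_joints * 4
Total = 12 * 4
Total = 48

48


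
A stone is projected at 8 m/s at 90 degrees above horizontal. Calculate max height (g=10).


Given: v0 = 8 m/s, theta = 90 deg, g = 10 m/s^2
sin^2(90) = 1
Using H = v0^2 * sin^2(theta) / (2*g)
H = 8^2 * 1 / (2*10)
H = 64 * 1 / 20
H = 64 / 20
H = 16/5 m

16/5 m


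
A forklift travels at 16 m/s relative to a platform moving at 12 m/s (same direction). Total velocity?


Given: object velocity = 16 m/s, platform velocity = 12 m/s (same direction)
Using classical velocity addition: v_total = v_object + v_platform
v_total = 16 + 12
v_total = 28 m/s

28 m/s


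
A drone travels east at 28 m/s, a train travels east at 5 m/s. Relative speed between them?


Given: v_A = 28 m/s east, v_B = 5 m/s east
Both move in the same direction; relative speed = |v_A - v_B|
|28 - 5| = |23|
= 23 m/s

23 m/s


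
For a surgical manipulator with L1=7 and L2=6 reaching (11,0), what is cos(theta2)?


Given: L1 = 7, L2 = 6, target (x, y) = (11, 0)
Using cos(theta2) = (x^2 + y^2 - L1^2 - L2^2) / (2*L1*L2)
x^2 + y^2 = 11^2 + 0 = 121
L1^2 + L2^2 = 49 + 36 = 85
Numerator = 121 - 85 = 36
Denominator = 2*7*6 = 84
cos(theta2) = 36/84 = 3/7

3/7


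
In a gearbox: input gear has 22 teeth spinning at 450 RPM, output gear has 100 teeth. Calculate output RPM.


Given: N1 = 22 teeth, w1 = 450 RPM, N2 = 100 teeth
Using N1*w1 = N2*w2
w2 = N1*w1 / N2
w2 = 22*450 / 100
w2 = 9900 / 100
w2 = 99 RPM

99 RPM


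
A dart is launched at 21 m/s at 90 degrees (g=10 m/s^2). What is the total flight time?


Given: v0 = 21 m/s, theta = 90 deg, g = 10 m/s^2
sin(90) = 1
Using T = 2*v0*sin(theta) / g
T = 2*21*1 / 10
T = 42 / 10
T = 21/5 s

21/5 s


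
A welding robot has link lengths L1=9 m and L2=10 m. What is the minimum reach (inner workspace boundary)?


Given: L1 = 9 m, L2 = 10 m
For a 2-link planar arm, min reach = |L1 - L2| (second link folded back)
Min reach = |9 - 10|
Min reach = 1 m

1 m


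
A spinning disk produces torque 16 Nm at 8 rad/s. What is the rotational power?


Given: tau = 16 Nm, omega = 8 rad/s
Using P = tau * omega
P = 16 * 8
P = 128 W

128 W


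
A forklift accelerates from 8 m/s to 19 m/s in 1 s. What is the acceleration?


Given: initial velocity v0 = 8 m/s, final velocity v = 19 m/s, time t = 1 s
Using a = (v - v0) / t
a = (19 - 8) / 1
a = 11 / 1
a = 11 m/s^2

11 m/s^2


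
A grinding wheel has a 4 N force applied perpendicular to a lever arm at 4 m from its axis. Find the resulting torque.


Given: F = 4 N, r = 4 m, angle = 90 deg (perpendicular)
Using tau = F * r * sin(90)
sin(90) = 1
tau = 4 * 4 * 1
tau = 16 Nm

16 Nm


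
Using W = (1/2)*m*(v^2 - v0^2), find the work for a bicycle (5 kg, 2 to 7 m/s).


Given: m = 5 kg, v0 = 2 m/s, v = 7 m/s
Using W = (1/2)*m*(v^2 - v0^2)
v^2 = 7^2 = 49
v0^2 = 2^2 = 4
v^2 - v0^2 = 49 - 4 = 45
W = (1/2)*5*45 = 225/2 J

225/2 J


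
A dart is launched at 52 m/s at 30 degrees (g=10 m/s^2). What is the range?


Given: v0 = 52 m/s, theta = 30 deg, g = 10 m/s^2
sin(2*30) = sin(60) = sqrt(3)/2
Using R = v0^2 * sin(2*theta) / g
R = 52^2 * (sqrt(3)/2) / 10
R = 2704 * sqrt(3) / 20
R = 676/5*sqrt(3) m

676/5*sqrt(3) m


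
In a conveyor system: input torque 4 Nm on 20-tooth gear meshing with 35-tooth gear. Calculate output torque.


Given: N1 = 20, N2 = 35, T1 = 4 Nm
Using T2/T1 = N2/N1
T2 = T1 * N2 / N1
T2 = 4 * 35 / 20
T2 = 140 / 20
T2 = 7 Nm

7 Nm


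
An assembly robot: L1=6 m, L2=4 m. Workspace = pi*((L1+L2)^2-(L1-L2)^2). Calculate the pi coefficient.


Given: L1 = 6, L2 = 4
(L1+L2)^2 = (10)^2 = 100
(L1-L2)^2 = (2)^2 = 4
Difference = 100 - 4 = 96
This equals 4*L1*L2 = 4*6*4 = 96
Workspace area = 96*pi

96


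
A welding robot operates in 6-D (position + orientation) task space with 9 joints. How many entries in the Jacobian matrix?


Given: task space dimension = 6, joints = 9
Jacobian is a 6 x 9 matrix
Total entries = rows * columns
Total = 6 * 9
Total = 54

54


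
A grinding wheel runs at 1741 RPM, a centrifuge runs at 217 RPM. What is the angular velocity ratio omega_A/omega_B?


Given: RPM_A = 1741, RPM_B = 217
omega = 2*pi*RPM/60, so omega_A/omega_B = RPM_A / RPM_B
omega_A/omega_B = 1741 / 217
omega_A/omega_B = 1741/217

1741/217


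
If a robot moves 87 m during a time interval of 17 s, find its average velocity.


Given: distance d = 87 m, time t = 17 s
Using v = d / t
v = 87 / 17
v = 87/17 m/s

87/17 m/s


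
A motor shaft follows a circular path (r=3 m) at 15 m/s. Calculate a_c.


Given: v = 15 m/s, r = 3 m
Using a_c = v^2 / r
a_c = 15^2 / 3
a_c = 225 / 3
a_c = 75 m/s^2

75 m/s^2


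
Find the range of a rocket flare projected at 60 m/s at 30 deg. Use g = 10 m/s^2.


Given: v0 = 60 m/s, theta = 30 deg, g = 10 m/s^2
sin(2*30) = sin(60) = sqrt(3)/2
Using R = v0^2 * sin(2*theta) / g
R = 60^2 * (sqrt(3)/2) / 10
R = 3600 * sqrt(3) / 20
R = 180*sqrt(3) m

180*sqrt(3) m


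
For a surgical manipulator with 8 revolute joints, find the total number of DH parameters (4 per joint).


Given: 8 joints, 4 DH parameters per joint (d, theta, a, alpha)
Total DH parameters = number_of_joints * 4
Total = 8 * 4
Total = 32

32


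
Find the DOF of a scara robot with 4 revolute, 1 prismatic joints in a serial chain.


Given: serial robot with 4 revolute, 1 prismatic joints
DOF contribution per joint type: revolute=1, prismatic=1, spherical=3, fixed=0
DOF = 4*1 + 1*1
DOF = 5

5


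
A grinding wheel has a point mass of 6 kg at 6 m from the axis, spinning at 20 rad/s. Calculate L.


Given: m = 6 kg, r = 6 m, omega = 20 rad/s
For a point mass: I = m*r^2
I = 6*6^2 = 6*36 = 216
L = I*omega = 216*20
L = 4320 kg*m^2/s

4320 kg*m^2/s


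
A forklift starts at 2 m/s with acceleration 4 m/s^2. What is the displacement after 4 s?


Given: v0 = 2 m/s, a = 4 m/s^2, t = 4 s
Using s = v0*t + (1/2)*a*t^2
s = 2*4 + (1/2)*4*4^2
s = 8 + (1/2)*64
s = 8 + 32
s = 40

40 m


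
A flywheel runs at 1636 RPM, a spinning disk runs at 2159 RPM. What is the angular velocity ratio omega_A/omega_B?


Given: RPM_A = 1636, RPM_B = 2159
omega = 2*pi*RPM/60, so omega_A/omega_B = RPM_A / RPM_B
omega_A/omega_B = 1636 / 2159
omega_A/omega_B = 1636/2159

1636/2159


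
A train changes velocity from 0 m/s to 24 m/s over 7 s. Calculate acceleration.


Given: initial velocity v0 = 0 m/s, final velocity v = 24 m/s, time t = 7 s
Using a = (v - v0) / t
a = (24 - 0) / 7
a = 24 / 7
a = 24/7 m/s^2

24/7 m/s^2


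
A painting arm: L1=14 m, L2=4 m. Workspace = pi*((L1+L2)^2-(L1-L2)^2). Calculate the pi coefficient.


Given: L1 = 14, L2 = 4
(L1+L2)^2 = (18)^2 = 324
(L1-L2)^2 = (10)^2 = 100
Difference = 324 - 100 = 224
This equals 4*L1*L2 = 4*14*4 = 224
Workspace area = 224*pi

224


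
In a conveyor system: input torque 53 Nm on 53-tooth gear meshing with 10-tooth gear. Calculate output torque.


Given: N1 = 53, N2 = 10, T1 = 53 Nm
Using T2/T1 = N2/N1
T2 = T1 * N2 / N1
T2 = 53 * 10 / 53
T2 = 530 / 53
T2 = 10 Nm

10 Nm


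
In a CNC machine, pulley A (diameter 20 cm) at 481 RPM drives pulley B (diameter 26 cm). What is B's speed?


Given: D1 = 20 cm, w1 = 481 RPM, D2 = 26 cm
Using D1*w1 = D2*w2
w2 = D1*w1 / D2
w2 = 20*481 / 26
w2 = 9620 / 26
w2 = 370 RPM

370 RPM


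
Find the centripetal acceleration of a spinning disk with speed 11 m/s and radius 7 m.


Given: v = 11 m/s, r = 7 m
Using a_c = v^2 / r
a_c = 11^2 / 7
a_c = 121 / 7
a_c = 121/7 m/s^2

121/7 m/s^2


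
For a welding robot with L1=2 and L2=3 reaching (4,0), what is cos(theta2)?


Given: L1 = 2, L2 = 3, target (x, y) = (4, 0)
Using cos(theta2) = (x^2 + y^2 - L1^2 - L2^2) / (2*L1*L2)
x^2 + y^2 = 4^2 + 0 = 16
L1^2 + L2^2 = 4 + 9 = 13
Numerator = 16 - 13 = 3
Denominator = 2*2*3 = 12
cos(theta2) = 3/12 = 1/4

1/4


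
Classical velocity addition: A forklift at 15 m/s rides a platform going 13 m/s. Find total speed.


Given: object velocity = 15 m/s, platform velocity = 13 m/s (same direction)
Using classical velocity addition: v_total = v_object + v_platform
v_total = 15 + 13
v_total = 28 m/s

28 m/s


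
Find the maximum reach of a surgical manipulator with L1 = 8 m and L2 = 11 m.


Given: L1 = 8 m, L2 = 11 m
For a 2-link planar arm, max reach = L1 + L2 (fully extended)
Max reach = 8 + 11
Max reach = 19 m

19 m


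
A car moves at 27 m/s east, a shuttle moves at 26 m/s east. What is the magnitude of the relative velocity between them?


Given: v_A = 27 m/s east, v_B = 26 m/s east
Both move in the same direction; relative speed = |v_A - v_B|
|27 - 26| = |1|
= 1 m/s

1 m/s


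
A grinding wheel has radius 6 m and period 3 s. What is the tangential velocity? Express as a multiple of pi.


Given: radius r = 6 m, period T = 3 s
Using v = 2*pi*r / T
v = 2*pi*6 / 3
v = 12*pi / 3
v = 4*pi m/s

4*pi m/s


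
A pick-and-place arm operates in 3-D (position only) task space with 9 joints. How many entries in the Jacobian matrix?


Given: task space dimension = 3, joints = 9
Jacobian is a 3 x 9 matrix
Total entries = rows * columns
Total = 3 * 9
Total = 27

27


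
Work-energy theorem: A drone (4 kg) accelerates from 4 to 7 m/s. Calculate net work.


Given: m = 4 kg, v0 = 4 m/s, v = 7 m/s
Using W = (1/2)*m*(v^2 - v0^2)
v^2 = 7^2 = 49
v0^2 = 4^2 = 16
v^2 - v0^2 = 49 - 16 = 33
W = (1/2)*4*33 = 66 J

66 J


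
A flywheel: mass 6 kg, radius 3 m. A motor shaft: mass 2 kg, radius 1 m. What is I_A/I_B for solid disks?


Given: M1=6 kg, R1=3 m, M2=2 kg, R2=1 m
For a disk: I = (1/2)*M*R^2, so I_A/I_B = (M1*R1^2)/(M2*R2^2)
M1*R1^2 = 6*9 = 54
M2*R2^2 = 2*1 = 2
I_A/I_B = 54/2 = 27

27


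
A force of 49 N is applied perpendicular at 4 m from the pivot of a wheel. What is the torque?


Given: F = 49 N, r = 4 m, angle = 90 deg (perpendicular)
Using tau = F * r * sin(90)
sin(90) = 1
tau = 49 * 4 * 1
tau = 196 Nm

196 Nm


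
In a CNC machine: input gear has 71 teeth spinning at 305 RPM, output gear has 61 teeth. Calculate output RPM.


Given: N1 = 71 teeth, w1 = 305 RPM, N2 = 61 teeth
Using N1*w1 = N2*w2
w2 = N1*w1 / N2
w2 = 71*305 / 61
w2 = 21655 / 61
w2 = 355 RPM

355 RPM


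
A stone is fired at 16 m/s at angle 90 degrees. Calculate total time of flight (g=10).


Given: v0 = 16 m/s, theta = 90 deg, g = 10 m/s^2
sin(90) = 1
Using T = 2*v0*sin(theta) / g
T = 2*16*1 / 10
T = 32 / 10
T = 16/5 s

16/5 s


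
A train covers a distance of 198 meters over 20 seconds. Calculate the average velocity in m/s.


Given: distance d = 198 m, time t = 20 s
Using v = d / t
v = 198 / 20
v = 99/10 m/s

99/10 m/s


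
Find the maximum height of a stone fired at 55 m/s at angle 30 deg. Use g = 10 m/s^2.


Given: v0 = 55 m/s, theta = 30 deg, g = 10 m/s^2
sin^2(30) = 1/4
Using H = v0^2 * sin^2(theta) / (2*g)
H = 55^2 * 1/4 / (2*10)
H = 3025 * 1/4 / 20
H = 3025/4 / 20
H = 605/16 m

605/16 m


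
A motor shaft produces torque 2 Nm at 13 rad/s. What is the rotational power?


Given: tau = 2 Nm, omega = 13 rad/s
Using P = tau * omega
P = 2 * 13
P = 26 W

26 W


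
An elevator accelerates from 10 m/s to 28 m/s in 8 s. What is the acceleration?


Given: initial velocity v0 = 10 m/s, final velocity v = 28 m/s, time t = 8 s
Using a = (v - v0) / t
a = (28 - 10) / 8
a = 18 / 8
a = 9/4 m/s^2

9/4 m/s^2


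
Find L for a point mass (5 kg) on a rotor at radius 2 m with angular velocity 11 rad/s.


Given: m = 5 kg, r = 2 m, omega = 11 rad/s
For a point mass: I = m*r^2
I = 5*2^2 = 5*4 = 20
L = I*omega = 20*11
L = 220 kg*m^2/s

220 kg*m^2/s


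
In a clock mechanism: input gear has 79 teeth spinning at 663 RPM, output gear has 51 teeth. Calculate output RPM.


Given: N1 = 79 teeth, w1 = 663 RPM, N2 = 51 teeth
Using N1*w1 = N2*w2
w2 = N1*w1 / N2
w2 = 79*663 / 51
w2 = 52377 / 51
w2 = 1027 RPM

1027 RPM


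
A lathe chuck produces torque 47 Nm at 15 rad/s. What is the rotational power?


Given: tau = 47 Nm, omega = 15 rad/s
Using P = tau * omega
P = 47 * 15
P = 705 W

705 W


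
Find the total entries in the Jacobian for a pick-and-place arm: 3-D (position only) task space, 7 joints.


Given: task space dimension = 3, joints = 7
Jacobian is a 3 x 7 matrix
Total entries = rows * columns
Total = 3 * 7
Total = 21

21


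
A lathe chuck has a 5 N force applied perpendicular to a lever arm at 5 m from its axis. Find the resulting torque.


Given: F = 5 N, r = 5 m, angle = 90 deg (perpendicular)
Using tau = F * r * sin(90)
sin(90) = 1
tau = 5 * 5 * 1
tau = 25 Nm

25 Nm


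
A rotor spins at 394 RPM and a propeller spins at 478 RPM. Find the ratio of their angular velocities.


Given: RPM_A = 394, RPM_B = 478
omega = 2*pi*RPM/60, so omega_A/omega_B = RPM_A / RPM_B
omega_A/omega_B = 394 / 478
omega_A/omega_B = 197/239

197/239


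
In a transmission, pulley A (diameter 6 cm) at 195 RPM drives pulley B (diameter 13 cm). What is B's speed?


Given: D1 = 6 cm, w1 = 195 RPM, D2 = 13 cm
Using D1*w1 = D2*w2
w2 = D1*w1 / D2
w2 = 6*195 / 13
w2 = 1170 / 13
w2 = 90 RPM

90 RPM


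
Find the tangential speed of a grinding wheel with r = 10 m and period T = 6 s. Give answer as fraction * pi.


Given: radius r = 10 m, period T = 6 s
Using v = 2*pi*r / T
v = 2*pi*10 / 6
v = 20*pi / 6
v = 10/3*pi m/s

10/3*pi m/s


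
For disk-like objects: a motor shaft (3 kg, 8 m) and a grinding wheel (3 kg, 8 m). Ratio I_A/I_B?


Given: M1=3 kg, R1=8 m, M2=3 kg, R2=8 m
For a disk: I = (1/2)*M*R^2, so I_A/I_B = (M1*R1^2)/(M2*R2^2)
M1*R1^2 = 3*64 = 192
M2*R2^2 = 3*64 = 192
I_A/I_B = 192/192 = 1

1


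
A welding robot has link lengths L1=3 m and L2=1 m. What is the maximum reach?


Given: L1 = 3 m, L2 = 1 m
For a 2-link planar arm, max reach = L1 + L2 (fully extended)
Max reach = 3 + 1
Max reach = 4 m

4 m


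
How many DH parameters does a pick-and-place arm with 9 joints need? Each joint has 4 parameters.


Given: 9 joints, 4 DH parameters per joint (d, theta, a, alpha)
Total DH parameters = number_of_joints * 4
Total = 9 * 4
Total = 36

36


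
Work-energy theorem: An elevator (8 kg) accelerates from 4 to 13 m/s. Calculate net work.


Given: m = 8 kg, v0 = 4 m/s, v = 13 m/s
Using W = (1/2)*m*(v^2 - v0^2)
v^2 = 13^2 = 169
v0^2 = 4^2 = 16
v^2 - v0^2 = 169 - 16 = 153
W = (1/2)*8*153 = 612 J

612 J


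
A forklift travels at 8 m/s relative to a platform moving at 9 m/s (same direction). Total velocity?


Given: object velocity = 8 m/s, platform velocity = 9 m/s (same direction)
Using classical velocity addition: v_total = v_object + v_platform
v_total = 8 + 9
v_total = 17 m/s

17 m/s


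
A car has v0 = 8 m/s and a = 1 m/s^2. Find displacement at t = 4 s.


Given: v0 = 8 m/s, a = 1 m/s^2, t = 4 s
Using s = v0*t + (1/2)*a*t^2
s = 8*4 + (1/2)*1*4^2
s = 32 + (1/2)*16
s = 32 + 8
s = 40

40 m


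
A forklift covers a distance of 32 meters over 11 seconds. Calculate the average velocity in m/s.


Given: distance d = 32 m, time t = 11 s
Using v = d / t
v = 32 / 11
v = 32/11 m/s

32/11 m/s


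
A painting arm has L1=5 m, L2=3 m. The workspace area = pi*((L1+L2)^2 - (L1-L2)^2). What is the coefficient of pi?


Given: L1 = 5, L2 = 3
(L1+L2)^2 = (8)^2 = 64
(L1-L2)^2 = (2)^2 = 4
Difference = 64 - 4 = 60
This equals 4*L1*L2 = 4*5*3 = 60
Workspace area = 60*pi

60


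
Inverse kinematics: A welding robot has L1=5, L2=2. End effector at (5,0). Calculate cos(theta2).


Given: L1 = 5, L2 = 2, target (x, y) = (5, 0)
Using cos(theta2) = (x^2 + y^2 - L1^2 - L2^2) / (2*L1*L2)
x^2 + y^2 = 5^2 + 0 = 25
L1^2 + L2^2 = 25 + 4 = 29
Numerator = 25 - 29 = -4
Denominator = 2*5*2 = 20
cos(theta2) = -4/20 = -1/5

-1/5


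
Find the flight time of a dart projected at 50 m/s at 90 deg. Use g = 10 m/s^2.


Given: v0 = 50 m/s, theta = 90 deg, g = 10 m/s^2
sin(90) = 1
Using T = 2*v0*sin(theta) / g
T = 2*50*1 / 10
T = 100 / 10
T = 10 s

10 s


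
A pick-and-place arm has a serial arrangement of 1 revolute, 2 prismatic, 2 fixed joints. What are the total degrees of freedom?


Given: serial robot with 1 revolute, 2 prismatic, 2 fixed joints
DOF contribution per joint type: revolute=1, prismatic=1, spherical=3, fixed=0
DOF = 1*1 + 2*1 + 2*0
DOF = 3

3


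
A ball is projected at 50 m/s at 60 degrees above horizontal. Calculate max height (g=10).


Given: v0 = 50 m/s, theta = 60 deg, g = 10 m/s^2
sin^2(60) = 3/4
Using H = v0^2 * sin^2(theta) / (2*g)
H = 50^2 * 3/4 / (2*10)
H = 2500 * 3/4 / 20
H = 1875 / 20
H = 375/4 m

375/4 m


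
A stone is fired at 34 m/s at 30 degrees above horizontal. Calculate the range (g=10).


Given: v0 = 34 m/s, theta = 30 deg, g = 10 m/s^2
sin(2*30) = sin(60) = sqrt(3)/2
Using R = v0^2 * sin(2*theta) / g
R = 34^2 * (sqrt(3)/2) / 10
R = 1156 * sqrt(3) / 20
R = 289/5*sqrt(3) m

289/5*sqrt(3) m


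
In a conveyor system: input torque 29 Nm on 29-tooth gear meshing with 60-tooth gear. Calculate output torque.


Given: N1 = 29, N2 = 60, T1 = 29 Nm
Using T2/T1 = N2/N1
T2 = T1 * N2 / N1
T2 = 29 * 60 / 29
T2 = 1740 / 29
T2 = 60 Nm

60 Nm


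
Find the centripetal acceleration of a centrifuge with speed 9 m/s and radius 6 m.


Given: v = 9 m/s, r = 6 m
Using a_c = v^2 / r
a_c = 9^2 / 6
a_c = 81 / 6
a_c = 27/2 m/s^2

27/2 m/s^2


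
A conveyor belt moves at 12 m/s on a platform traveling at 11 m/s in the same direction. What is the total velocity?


Given: object velocity = 12 m/s, platform velocity = 11 m/s (same direction)
Using classical velocity addition: v_total = v_object + v_platform
v_total = 12 + 11
v_total = 23 m/s

23 m/s


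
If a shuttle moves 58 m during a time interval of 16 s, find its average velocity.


Given: distance d = 58 m, time t = 16 s
Using v = d / t
v = 58 / 16
v = 29/8 m/s

29/8 m/s


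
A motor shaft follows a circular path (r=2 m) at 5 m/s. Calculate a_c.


Given: v = 5 m/s, r = 2 m
Using a_c = v^2 / r
a_c = 5^2 / 2
a_c = 25 / 2
a_c = 25/2 m/s^2

25/2 m/s^2


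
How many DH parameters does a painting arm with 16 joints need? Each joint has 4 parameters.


Given: 16 joints, 4 DH parameters per joint (d, theta, a, alpha)
Total DH parameters = number_of_joints * 4
Total = 16 * 4
Total = 64

64


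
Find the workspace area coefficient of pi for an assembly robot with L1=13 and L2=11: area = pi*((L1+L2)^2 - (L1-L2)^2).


Given: L1 = 13, L2 = 11
(L1+L2)^2 = (24)^2 = 576
(L1-L2)^2 = (2)^2 = 4
Difference = 576 - 4 = 572
This equals 4*L1*L2 = 4*13*11 = 572
Workspace area = 572*pi

572


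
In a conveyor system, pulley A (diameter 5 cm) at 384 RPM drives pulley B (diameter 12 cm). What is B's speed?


Given: D1 = 5 cm, w1 = 384 RPM, D2 = 12 cm
Using D1*w1 = D2*w2
w2 = D1*w1 / D2
w2 = 5*384 / 12
w2 = 1920 / 12
w2 = 160 RPM

160 RPM


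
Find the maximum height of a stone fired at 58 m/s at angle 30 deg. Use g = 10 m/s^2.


Given: v0 = 58 m/s, theta = 30 deg, g = 10 m/s^2
sin^2(30) = 1/4
Using H = v0^2 * sin^2(theta) / (2*g)
H = 58^2 * 1/4 / (2*10)
H = 3364 * 1/4 / 20
H = 841 / 20
H = 841/20 m

841/20 m


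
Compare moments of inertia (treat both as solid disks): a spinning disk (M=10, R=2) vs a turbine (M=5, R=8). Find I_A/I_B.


Given: M1=10 kg, R1=2 m, M2=5 kg, R2=8 m
For a disk: I = (1/2)*M*R^2, so I_A/I_B = (M1*R1^2)/(M2*R2^2)
M1*R1^2 = 10*4 = 40
M2*R2^2 = 5*64 = 320
I_A/I_B = 40/320 = 1/8

1/8


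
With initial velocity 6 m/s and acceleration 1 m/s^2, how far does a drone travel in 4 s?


Given: v0 = 6 m/s, a = 1 m/s^2, t = 4 s
Using s = v0*t + (1/2)*a*t^2
s = 6*4 + (1/2)*1*4^2
s = 24 + (1/2)*16
s = 24 + 8
s = 32

32 m


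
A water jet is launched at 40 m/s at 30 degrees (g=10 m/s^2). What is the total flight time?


Given: v0 = 40 m/s, theta = 30 deg, g = 10 m/s^2
sin(30) = 1/2
Using T = 2*v0*sin(theta) / g
T = 2*40*1/2 / 10
T = 40 / 10
T = 4 s

4 s


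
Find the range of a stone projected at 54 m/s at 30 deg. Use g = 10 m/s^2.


Given: v0 = 54 m/s, theta = 30 deg, g = 10 m/s^2
sin(2*30) = sin(60) = sqrt(3)/2
Using R = v0^2 * sin(2*theta) / g
R = 54^2 * (sqrt(3)/2) / 10
R = 2916 * sqrt(3) / 20
R = 729/5*sqrt(3) m

729/5*sqrt(3) m


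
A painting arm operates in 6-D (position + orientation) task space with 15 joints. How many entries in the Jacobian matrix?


Given: task space dimension = 6, joints = 15
Jacobian is a 6 x 15 matrix
Total entries = rows * columns
Total = 6 * 15
Total = 90

90


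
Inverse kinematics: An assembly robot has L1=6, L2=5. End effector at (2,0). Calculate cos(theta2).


Given: L1 = 6, L2 = 5, target (x, y) = (2, 0)
Using cos(theta2) = (x^2 + y^2 - L1^2 - L2^2) / (2*L1*L2)
x^2 + y^2 = 2^2 + 0 = 4
L1^2 + L2^2 = 36 + 25 = 61
Numerator = 4 - 61 = -57
Denominator = 2*6*5 = 60
cos(theta2) = -57/60 = -19/20

-19/20


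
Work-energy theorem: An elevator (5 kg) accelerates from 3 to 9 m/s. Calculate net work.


Given: m = 5 kg, v0 = 3 m/s, v = 9 m/s
Using W = (1/2)*m*(v^2 - v0^2)
v^2 = 9^2 = 81
v0^2 = 3^2 = 9
v^2 - v0^2 = 81 - 9 = 72
W = (1/2)*5*72 = 180 J

180 J


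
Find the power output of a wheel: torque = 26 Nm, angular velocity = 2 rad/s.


Given: tau = 26 Nm, omega = 2 rad/s
Using P = tau * omega
P = 26 * 2
P = 52 W

52 W


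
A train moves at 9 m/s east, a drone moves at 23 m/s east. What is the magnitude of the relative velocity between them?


Given: v_A = 9 m/s east, v_B = 23 m/s east
Both move in the same direction; relative speed = |v_A - v_B|
|9 - 23| = |-14|
= 14 m/s

14 m/s


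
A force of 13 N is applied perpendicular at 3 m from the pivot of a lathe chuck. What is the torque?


Given: F = 13 N, r = 3 m, angle = 90 deg (perpendicular)
Using tau = F * r * sin(90)
sin(90) = 1
tau = 13 * 3 * 1
tau = 39 Nm

39 Nm


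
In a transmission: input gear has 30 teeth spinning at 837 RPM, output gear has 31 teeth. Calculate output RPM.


Given: N1 = 30 teeth, w1 = 837 RPM, N2 = 31 teeth
Using N1*w1 = N2*w2
w2 = N1*w1 / N2
w2 = 30*837 / 31
w2 = 25110 / 31
w2 = 810 RPM

810 RPM


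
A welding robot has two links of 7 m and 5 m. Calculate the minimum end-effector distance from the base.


Given: L1 = 7 m, L2 = 5 m
For a 2-link planar arm, min reach = |L1 - L2| (second link folded back)
Min reach = |7 - 5|
Min reach = 2 m

2 m


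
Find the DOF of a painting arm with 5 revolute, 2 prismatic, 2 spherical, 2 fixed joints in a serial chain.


Given: serial robot with 5 revolute, 2 prismatic, 2 spherical, 2 fixed joints
DOF contribution per joint type: revolute=1, prismatic=1, spherical=3, fixed=0
DOF = 5*1 + 2*1 + 2*3 + 2*0
DOF = 13

13


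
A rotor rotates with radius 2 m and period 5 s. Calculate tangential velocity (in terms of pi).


Given: radius r = 2 m, period T = 5 s
Using v = 2*pi*r / T
v = 2*pi*2 / 5
v = 4*pi / 5
v = 4/5*pi m/s

4/5*pi m/s
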